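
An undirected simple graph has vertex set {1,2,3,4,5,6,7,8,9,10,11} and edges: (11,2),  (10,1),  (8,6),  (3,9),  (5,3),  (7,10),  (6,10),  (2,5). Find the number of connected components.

Component: {4}
Component: {1, 6, 7, 8, 10}
Component: {2, 3, 5, 9, 11}

3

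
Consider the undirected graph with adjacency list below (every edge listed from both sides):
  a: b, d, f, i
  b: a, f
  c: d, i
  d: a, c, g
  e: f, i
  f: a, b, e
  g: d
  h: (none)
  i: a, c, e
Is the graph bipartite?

f-b-a-f is an odd cycle (length 3), and a bipartite graph can contain only even cycles.

No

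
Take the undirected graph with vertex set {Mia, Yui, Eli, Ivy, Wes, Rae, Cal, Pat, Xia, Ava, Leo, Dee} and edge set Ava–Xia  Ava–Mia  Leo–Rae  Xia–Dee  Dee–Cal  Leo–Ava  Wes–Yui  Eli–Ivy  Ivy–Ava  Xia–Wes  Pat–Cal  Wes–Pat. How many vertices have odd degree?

Degrees: Mia:1, Yui:1, Eli:1, Ivy:2, Wes:3, Rae:1, Cal:2, Pat:2, Xia:3, Ava:4, Leo:2, Dee:2
Odd-degree vertices: Mia, Yui, Eli, Wes, Rae, Xia.

6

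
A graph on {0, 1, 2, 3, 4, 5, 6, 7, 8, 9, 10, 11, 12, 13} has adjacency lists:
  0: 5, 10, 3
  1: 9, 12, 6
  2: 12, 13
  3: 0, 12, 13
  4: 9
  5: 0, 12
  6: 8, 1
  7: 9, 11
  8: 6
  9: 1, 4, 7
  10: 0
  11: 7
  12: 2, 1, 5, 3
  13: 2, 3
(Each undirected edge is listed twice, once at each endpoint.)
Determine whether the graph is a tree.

The graph has 14 vertices and 15 edges.
A tree on 14 vertices has exactly 13 edges; this graph has 15, so it contains a cycle and is not a tree.

No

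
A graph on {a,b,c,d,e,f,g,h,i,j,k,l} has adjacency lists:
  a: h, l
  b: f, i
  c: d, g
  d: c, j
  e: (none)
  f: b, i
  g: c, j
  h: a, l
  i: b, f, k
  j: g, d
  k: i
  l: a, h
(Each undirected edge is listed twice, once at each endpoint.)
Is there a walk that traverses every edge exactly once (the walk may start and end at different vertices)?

Degrees: a:2, b:2, c:2, d:2, e:0, f:2, g:2, h:2, i:3, j:2, k:1, l:2
Odd-degree vertices: i, k (2 total).
The edges lie in more than one component, so no single trail can cover them all.

No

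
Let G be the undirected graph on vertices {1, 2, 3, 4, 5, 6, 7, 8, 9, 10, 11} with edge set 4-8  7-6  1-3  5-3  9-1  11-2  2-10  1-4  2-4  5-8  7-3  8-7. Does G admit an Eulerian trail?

Degrees: 1:3, 2:3, 3:3, 4:3, 5:2, 6:1, 7:3, 8:3, 9:1, 10:1, 11:1
Odd-degree vertices: 1, 2, 3, 4, 6, 7, 8, 9, 10, 11 (10 total).
An Eulerian trail requires 0 or 2 odd-degree vertices; here there are 10.

No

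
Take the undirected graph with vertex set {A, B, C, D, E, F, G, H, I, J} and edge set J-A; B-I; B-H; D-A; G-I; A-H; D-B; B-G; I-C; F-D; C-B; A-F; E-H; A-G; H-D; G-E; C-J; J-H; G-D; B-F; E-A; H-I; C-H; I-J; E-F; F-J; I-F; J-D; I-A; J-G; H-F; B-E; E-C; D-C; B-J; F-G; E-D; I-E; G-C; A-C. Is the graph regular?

Yes

Degrees: A:8, B:8, C:8, D:8, E:8, F:8, G:8, H:8, I:8, J:8
Every vertex has degree 8, so the graph is 8-regular.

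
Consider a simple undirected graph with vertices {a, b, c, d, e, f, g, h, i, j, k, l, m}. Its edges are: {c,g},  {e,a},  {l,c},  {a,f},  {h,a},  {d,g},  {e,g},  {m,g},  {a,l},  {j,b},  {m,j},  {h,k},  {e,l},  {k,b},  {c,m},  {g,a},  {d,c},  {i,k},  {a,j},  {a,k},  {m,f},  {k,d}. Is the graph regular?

No

Degrees: a:7, b:2, c:4, d:3, e:3, f:2, g:5, h:2, i:1, j:3, k:5, l:3, m:4
Vertex i has degree 1 while a has degree 7, so the graph is not regular.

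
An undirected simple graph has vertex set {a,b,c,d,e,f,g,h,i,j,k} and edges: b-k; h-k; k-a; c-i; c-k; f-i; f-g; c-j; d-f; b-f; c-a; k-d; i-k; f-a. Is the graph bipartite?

a-c-k-a is an odd cycle (length 3), and a bipartite graph can contain only even cycles.

No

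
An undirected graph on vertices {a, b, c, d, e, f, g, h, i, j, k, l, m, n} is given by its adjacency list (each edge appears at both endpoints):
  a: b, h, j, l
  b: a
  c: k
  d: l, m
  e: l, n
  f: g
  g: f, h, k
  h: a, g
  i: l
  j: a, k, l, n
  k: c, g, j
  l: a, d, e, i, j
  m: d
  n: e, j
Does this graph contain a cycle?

|V| = 14, |E| = 16, number of components = 1.
One cycle is a-j-k-g-h-a.

Yes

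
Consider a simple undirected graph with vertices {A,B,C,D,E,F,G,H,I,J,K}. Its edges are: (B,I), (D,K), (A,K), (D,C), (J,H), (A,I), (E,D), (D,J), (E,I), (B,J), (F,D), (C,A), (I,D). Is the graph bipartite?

No

The cycle D-E-I-D has length 3, which is odd, so the graph is not bipartite.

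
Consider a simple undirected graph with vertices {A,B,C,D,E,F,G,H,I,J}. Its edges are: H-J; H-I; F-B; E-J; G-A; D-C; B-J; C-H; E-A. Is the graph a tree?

Yes

|V| = 10, |E| = 9.
It is connected with exactly 9 edges, hence acyclic — it is a tree.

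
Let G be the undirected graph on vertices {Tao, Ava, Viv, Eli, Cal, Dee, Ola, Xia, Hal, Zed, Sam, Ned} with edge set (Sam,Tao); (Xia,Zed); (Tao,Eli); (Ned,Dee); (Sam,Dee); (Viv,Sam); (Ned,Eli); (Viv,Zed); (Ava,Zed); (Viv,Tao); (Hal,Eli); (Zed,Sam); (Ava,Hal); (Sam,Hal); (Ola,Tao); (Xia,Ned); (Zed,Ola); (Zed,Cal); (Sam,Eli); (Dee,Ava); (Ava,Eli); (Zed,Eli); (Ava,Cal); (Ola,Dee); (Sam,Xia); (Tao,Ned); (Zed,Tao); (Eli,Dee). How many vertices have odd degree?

Degrees: Tao:6, Ava:5, Viv:3, Eli:7, Cal:2, Dee:5, Ola:3, Xia:3, Hal:3, Zed:8, Sam:7, Ned:4
Odd-degree vertices: Ava, Viv, Eli, Dee, Ola, Xia, Hal, Sam.

8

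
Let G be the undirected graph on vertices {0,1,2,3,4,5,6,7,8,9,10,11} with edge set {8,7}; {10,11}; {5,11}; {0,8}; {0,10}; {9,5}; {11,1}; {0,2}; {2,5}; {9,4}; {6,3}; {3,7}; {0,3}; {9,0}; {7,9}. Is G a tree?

No

The graph has 12 vertices and 15 edges.
Connected but with 15 > 11 edges, so it has a cycle and is not a tree.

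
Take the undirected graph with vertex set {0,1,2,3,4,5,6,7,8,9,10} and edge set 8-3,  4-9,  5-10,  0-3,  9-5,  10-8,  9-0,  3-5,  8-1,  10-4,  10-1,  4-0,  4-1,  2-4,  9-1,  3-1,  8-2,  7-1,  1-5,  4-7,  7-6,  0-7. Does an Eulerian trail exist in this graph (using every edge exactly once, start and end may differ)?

Yes

Degrees: 0:4, 1:7, 2:2, 3:4, 4:6, 5:4, 6:1, 7:4, 8:4, 9:4, 10:4
Odd-degree vertices: 1, 6 (2 total).
The non-isolated vertices are connected and exactly 2 have odd degree, so an Eulerian trail exists (from 1 to 6).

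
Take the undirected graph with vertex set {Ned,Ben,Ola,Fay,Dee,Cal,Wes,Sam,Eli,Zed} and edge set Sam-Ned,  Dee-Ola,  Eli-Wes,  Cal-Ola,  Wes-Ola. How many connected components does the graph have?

Component: {Ben}
Component: {Fay}
Component: {Zed}
Component: {Ned, Sam}
Component: {Ola, Dee, Cal, Wes, Eli}

5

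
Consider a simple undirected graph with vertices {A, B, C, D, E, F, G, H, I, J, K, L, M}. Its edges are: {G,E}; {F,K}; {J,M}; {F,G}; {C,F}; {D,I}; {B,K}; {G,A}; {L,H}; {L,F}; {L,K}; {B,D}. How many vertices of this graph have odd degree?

Degrees: A:1, B:2, C:1, D:2, E:1, F:4, G:3, H:1, I:1, J:1, K:3, L:3, M:1
Odd-degree vertices: A, C, E, G, H, I, J, K, L, M.

10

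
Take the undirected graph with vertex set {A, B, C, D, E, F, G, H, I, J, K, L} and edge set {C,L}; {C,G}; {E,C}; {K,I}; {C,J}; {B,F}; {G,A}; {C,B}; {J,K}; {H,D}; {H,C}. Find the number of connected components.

Component: {A, B, C, D, E, F, G, H, I, J, K, L}

1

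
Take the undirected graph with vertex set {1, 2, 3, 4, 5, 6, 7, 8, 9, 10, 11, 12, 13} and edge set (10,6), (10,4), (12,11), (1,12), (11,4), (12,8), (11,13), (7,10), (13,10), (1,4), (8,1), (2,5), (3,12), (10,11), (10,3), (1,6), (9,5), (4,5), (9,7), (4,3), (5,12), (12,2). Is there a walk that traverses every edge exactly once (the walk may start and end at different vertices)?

Degrees: 1:4, 2:2, 3:3, 4:5, 5:4, 6:2, 7:2, 8:2, 9:2, 10:6, 11:4, 12:6, 13:2
Odd-degree vertices: 3, 4 (2 total).
The non-isolated vertices are connected and exactly 2 have odd degree, so an Eulerian trail exists (from 3 to 4).

Yes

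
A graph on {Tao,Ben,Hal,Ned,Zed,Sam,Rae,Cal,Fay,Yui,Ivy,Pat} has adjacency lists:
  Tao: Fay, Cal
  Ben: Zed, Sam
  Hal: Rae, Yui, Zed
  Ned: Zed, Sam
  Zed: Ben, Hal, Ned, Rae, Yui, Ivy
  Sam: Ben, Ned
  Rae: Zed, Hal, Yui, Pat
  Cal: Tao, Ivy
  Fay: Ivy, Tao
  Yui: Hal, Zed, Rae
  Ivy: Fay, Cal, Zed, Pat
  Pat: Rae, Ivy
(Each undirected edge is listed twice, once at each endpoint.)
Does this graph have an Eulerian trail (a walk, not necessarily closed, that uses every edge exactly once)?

Yes

Degrees: Tao:2, Ben:2, Hal:3, Ned:2, Zed:6, Sam:2, Rae:4, Cal:2, Fay:2, Yui:3, Ivy:4, Pat:2
Odd-degree vertices: Hal, Yui (2 total).
With 2 odd-degree vertices and all edges in one connected piece, an Eulerian trail exists (from Hal to Yui).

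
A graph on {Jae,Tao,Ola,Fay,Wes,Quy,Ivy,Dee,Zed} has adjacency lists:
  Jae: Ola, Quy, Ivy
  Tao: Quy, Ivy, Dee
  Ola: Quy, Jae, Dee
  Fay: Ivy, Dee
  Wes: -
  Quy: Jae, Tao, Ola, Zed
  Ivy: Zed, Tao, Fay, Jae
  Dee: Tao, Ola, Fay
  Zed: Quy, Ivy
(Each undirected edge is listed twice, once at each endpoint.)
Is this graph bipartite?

No

The cycle Quy-Ola-Jae-Quy has length 3, which is odd, so the graph is not bipartite.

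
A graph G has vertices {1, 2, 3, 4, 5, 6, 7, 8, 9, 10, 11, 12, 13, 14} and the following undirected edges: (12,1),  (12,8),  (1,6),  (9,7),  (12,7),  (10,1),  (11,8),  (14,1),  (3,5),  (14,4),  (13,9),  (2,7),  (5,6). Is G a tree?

The graph has 14 vertices and 13 edges.
Connected and |E| = |V| - 1, which characterizes a tree.

Yes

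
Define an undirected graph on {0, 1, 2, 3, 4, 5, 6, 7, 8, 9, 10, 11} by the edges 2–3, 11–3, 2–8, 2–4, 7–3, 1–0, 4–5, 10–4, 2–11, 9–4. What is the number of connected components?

3

Component: {6}
Component: {0, 1}
Component: {2, 3, 4, 5, 7, 8, 9, 10, 11}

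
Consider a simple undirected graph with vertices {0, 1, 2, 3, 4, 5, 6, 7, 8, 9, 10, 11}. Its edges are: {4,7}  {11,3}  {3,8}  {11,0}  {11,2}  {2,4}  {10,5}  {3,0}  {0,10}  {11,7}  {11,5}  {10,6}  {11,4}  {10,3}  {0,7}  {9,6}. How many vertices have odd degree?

4

Degrees: 0:4, 1:0, 2:2, 3:4, 4:3, 5:2, 6:2, 7:3, 8:1, 9:1, 10:4, 11:6
Odd-degree vertices: 4, 7, 8, 9.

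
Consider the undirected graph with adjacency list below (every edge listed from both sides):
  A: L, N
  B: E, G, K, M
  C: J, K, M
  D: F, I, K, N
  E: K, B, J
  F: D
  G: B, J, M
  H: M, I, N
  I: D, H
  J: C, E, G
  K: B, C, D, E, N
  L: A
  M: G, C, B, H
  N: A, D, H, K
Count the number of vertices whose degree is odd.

Degrees: A:2, B:4, C:3, D:4, E:3, F:1, G:3, H:3, I:2, J:3, K:5, L:1, M:4, N:4
Odd-degree vertices: C, E, F, G, H, J, K, L.

8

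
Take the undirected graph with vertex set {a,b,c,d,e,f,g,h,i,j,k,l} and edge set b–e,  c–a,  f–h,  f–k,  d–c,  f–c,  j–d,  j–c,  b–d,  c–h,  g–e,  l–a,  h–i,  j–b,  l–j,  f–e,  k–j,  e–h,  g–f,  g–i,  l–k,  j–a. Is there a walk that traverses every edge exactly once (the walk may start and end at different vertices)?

Degrees: a:3, b:3, c:5, d:3, e:4, f:5, g:3, h:4, i:2, j:6, k:3, l:3
Odd-degree vertices: a, b, c, d, f, g, k, l (8 total).
With 8 odd-degree vertices (more than two), no single trail can use every edge.

No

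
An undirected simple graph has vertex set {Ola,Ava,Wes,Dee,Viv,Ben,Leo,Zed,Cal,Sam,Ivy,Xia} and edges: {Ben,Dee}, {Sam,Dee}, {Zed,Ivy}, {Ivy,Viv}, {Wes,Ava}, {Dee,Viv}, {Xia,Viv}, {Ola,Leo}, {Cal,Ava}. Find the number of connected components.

Component: {Ola, Leo}
Component: {Ava, Wes, Cal}
Component: {Dee, Viv, Ben, Zed, Sam, Ivy, Xia}

3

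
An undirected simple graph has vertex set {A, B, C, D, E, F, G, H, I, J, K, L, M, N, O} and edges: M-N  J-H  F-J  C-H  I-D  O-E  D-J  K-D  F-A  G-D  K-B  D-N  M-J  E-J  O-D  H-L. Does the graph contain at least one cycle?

|V| = 15, |E| = 16, number of components = 1.
Since 16 > 15 - 1, a cycle must exist; for instance J-D-O-E-J.

Yes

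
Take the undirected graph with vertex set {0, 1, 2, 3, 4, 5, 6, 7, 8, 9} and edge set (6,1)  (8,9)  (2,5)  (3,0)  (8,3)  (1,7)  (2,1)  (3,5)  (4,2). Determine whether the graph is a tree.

Yes

|V| = 10, |E| = 9.
It is connected with exactly 9 edges, hence acyclic — it is a tree.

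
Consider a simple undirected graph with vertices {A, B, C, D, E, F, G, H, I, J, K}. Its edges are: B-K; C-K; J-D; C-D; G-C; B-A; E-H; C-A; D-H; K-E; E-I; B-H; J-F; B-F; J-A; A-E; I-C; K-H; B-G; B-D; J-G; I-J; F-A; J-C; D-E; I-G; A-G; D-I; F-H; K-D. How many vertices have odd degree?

6

Degrees: A:6, B:6, C:6, D:7, E:5, F:4, G:5, H:5, I:5, J:6, K:5
Odd-degree vertices: D, E, G, H, I, K.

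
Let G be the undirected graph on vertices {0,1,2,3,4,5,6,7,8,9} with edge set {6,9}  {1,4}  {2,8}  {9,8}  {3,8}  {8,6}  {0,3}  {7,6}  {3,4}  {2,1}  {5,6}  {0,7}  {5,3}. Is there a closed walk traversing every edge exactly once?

Degrees: 0:2, 1:2, 2:2, 3:4, 4:2, 5:2, 6:4, 7:2, 8:4, 9:2
All degrees are even and the non-isolated vertices are connected — an Eulerian circuit exists.

Yes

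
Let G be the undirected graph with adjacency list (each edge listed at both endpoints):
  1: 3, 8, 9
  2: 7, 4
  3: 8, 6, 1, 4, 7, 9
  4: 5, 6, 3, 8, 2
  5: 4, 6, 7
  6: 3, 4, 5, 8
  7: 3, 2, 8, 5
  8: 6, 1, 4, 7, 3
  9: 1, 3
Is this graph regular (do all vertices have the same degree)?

No

Degrees: 1:3, 2:2, 3:6, 4:5, 5:3, 6:4, 7:4, 8:5, 9:2
Vertex 2 has degree 2 while 3 has degree 6, so the graph is not regular.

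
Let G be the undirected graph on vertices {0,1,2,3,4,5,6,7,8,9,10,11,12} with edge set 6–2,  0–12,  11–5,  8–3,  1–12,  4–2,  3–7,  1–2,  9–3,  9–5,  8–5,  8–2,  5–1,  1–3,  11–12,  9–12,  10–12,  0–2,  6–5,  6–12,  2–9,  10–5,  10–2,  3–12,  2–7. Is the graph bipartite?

9-3-12-9 is an odd cycle (length 3), and a bipartite graph can contain only even cycles.

No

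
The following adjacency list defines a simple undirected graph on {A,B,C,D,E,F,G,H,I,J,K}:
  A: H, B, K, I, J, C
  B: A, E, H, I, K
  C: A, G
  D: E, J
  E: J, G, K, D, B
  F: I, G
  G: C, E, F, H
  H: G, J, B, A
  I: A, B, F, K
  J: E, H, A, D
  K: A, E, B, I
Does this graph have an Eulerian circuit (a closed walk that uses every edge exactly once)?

Degrees: A:6, B:5, C:2, D:2, E:5, F:2, G:4, H:4, I:4, J:4, K:4
Vertices with odd degree: B, E. An Eulerian circuit requires all degrees even.

No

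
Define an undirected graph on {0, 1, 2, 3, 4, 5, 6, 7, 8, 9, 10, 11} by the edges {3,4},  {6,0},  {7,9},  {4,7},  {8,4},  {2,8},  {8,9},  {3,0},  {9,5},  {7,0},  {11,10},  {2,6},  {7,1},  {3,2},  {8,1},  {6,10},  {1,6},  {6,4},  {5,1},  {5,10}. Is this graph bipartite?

Yes

A valid 2-coloring puts {3, 5, 6, 7, 8, 11} on one side and {0, 1, 2, 4, 9, 10} on the other; every edge crosses between the two sides.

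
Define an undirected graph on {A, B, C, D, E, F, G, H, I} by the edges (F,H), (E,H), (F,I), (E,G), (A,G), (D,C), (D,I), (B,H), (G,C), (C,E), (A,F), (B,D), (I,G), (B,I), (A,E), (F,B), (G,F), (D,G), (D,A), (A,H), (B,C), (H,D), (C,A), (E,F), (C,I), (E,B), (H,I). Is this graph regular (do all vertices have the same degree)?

Yes

Degrees: A:6, B:6, C:6, D:6, E:6, F:6, G:6, H:6, I:6
Every vertex has degree 6, so the graph is 6-regular.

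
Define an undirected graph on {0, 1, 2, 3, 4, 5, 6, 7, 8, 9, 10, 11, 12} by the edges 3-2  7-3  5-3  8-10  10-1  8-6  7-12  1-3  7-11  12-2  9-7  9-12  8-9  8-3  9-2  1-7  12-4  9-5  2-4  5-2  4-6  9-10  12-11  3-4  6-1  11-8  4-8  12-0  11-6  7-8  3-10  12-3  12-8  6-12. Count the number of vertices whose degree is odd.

6

Degrees: 0:1, 1:4, 2:5, 3:8, 4:5, 5:3, 6:5, 7:6, 8:8, 9:6, 10:4, 11:4, 12:9
Odd-degree vertices: 0, 2, 4, 5, 6, 12.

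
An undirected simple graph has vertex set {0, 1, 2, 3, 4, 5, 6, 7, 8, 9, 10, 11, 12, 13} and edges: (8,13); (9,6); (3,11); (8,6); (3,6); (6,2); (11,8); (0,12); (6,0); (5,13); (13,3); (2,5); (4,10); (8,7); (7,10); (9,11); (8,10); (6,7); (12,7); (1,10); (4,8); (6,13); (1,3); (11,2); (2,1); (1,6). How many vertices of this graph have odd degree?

Degrees: 0:2, 1:4, 2:4, 3:4, 4:2, 5:2, 6:8, 7:4, 8:6, 9:2, 10:4, 11:4, 12:2, 13:4
Odd-degree vertices: none.

0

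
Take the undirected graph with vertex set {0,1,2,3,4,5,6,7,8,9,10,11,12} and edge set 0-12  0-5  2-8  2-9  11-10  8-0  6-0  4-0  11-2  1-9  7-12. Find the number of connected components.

2

Component: {3}
Component: {0, 1, 2, 4, 5, 6, 7, 8, 9, 10, 11, 12}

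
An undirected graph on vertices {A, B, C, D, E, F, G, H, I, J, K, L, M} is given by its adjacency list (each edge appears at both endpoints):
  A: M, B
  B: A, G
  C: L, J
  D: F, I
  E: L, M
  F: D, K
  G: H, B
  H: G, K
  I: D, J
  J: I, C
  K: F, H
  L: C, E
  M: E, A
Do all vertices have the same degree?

Yes

Degrees: A:2, B:2, C:2, D:2, E:2, F:2, G:2, H:2, I:2, J:2, K:2, L:2, M:2
Every vertex has degree 2, so the graph is 2-regular.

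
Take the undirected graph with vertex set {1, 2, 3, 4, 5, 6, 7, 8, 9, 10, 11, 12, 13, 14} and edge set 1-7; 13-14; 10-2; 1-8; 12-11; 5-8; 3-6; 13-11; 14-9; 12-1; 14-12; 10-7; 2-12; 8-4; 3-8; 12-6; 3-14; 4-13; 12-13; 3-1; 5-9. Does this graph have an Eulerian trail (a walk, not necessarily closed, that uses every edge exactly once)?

Yes

Degrees: 1:4, 2:2, 3:4, 4:2, 5:2, 6:2, 7:2, 8:4, 9:2, 10:2, 11:2, 12:6, 13:4, 14:4
Odd-degree vertices: none (0 total).
The non-isolated vertices are connected and exactly 0 have odd degree, so an Eulerian trail exists.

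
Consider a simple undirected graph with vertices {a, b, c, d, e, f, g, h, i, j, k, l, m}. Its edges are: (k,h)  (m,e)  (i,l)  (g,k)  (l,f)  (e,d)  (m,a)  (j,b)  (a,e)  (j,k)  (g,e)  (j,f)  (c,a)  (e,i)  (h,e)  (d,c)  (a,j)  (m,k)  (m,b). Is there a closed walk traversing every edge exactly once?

Degrees: a:4, b:2, c:2, d:2, e:6, f:2, g:2, h:2, i:2, j:4, k:4, l:2, m:4
Every vertex has even degree and the edges form a single connected piece, so an Eulerian circuit exists.

Yes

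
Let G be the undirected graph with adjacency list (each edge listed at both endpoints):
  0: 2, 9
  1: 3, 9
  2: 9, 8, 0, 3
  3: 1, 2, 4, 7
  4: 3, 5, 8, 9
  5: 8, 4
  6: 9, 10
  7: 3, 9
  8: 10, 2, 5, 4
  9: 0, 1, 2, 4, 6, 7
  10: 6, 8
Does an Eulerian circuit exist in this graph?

Degrees: 0:2, 1:2, 2:4, 3:4, 4:4, 5:2, 6:2, 7:2, 8:4, 9:6, 10:2
Every vertex has even degree and the edges form a single connected piece, so an Eulerian circuit exists.

Yes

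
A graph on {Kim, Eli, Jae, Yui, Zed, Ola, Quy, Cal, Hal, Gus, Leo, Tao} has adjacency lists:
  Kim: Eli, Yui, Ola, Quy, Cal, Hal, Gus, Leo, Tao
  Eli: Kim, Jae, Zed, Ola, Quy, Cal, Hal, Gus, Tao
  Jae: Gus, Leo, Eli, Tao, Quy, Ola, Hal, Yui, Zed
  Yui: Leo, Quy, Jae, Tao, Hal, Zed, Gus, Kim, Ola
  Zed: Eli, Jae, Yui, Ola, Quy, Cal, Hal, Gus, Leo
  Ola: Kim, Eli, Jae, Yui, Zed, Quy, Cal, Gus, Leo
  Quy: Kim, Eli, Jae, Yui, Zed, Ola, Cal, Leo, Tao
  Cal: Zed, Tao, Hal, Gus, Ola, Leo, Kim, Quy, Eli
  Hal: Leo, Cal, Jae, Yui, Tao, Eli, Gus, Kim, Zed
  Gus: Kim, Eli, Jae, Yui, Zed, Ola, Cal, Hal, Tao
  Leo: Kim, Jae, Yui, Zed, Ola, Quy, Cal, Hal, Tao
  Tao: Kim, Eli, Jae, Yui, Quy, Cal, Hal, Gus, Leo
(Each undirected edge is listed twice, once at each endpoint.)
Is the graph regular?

Yes

Degrees: Kim:9, Eli:9, Jae:9, Yui:9, Zed:9, Ola:9, Quy:9, Cal:9, Hal:9, Gus:9, Leo:9, Tao:9
Every vertex has degree 9, so the graph is 9-regular.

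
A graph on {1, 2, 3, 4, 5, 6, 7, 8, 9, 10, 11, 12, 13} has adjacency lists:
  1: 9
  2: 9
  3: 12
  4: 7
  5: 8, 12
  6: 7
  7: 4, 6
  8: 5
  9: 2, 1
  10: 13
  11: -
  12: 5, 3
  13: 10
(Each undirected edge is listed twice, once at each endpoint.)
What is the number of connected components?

Component: {11}
Component: {10, 13}
Component: {1, 2, 9}
Component: {4, 6, 7}
Component: {3, 5, 8, 12}

5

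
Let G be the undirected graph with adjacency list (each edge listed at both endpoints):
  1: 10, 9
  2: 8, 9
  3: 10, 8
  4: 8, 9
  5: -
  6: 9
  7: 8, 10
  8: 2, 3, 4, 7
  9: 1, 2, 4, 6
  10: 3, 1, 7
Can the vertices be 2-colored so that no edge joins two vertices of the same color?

Yes

A valid 2-coloring puts {5, 8, 9, 10} on one side and {1, 2, 3, 4, 6, 7} on the other; every edge crosses between the two sides.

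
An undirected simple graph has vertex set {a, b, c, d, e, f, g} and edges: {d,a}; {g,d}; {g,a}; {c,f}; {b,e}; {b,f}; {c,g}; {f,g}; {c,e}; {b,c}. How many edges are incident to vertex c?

Neighbors of c: b, e, f, g.

4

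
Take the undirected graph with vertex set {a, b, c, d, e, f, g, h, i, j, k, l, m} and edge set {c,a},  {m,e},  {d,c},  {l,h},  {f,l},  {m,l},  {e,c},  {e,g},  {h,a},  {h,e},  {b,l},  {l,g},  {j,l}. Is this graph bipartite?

Yes

Color {b, c, f, g, h, i, j, k, m} black and {a, d, e, l} white. No edge joins two same-colored vertices, so the graph is bipartite.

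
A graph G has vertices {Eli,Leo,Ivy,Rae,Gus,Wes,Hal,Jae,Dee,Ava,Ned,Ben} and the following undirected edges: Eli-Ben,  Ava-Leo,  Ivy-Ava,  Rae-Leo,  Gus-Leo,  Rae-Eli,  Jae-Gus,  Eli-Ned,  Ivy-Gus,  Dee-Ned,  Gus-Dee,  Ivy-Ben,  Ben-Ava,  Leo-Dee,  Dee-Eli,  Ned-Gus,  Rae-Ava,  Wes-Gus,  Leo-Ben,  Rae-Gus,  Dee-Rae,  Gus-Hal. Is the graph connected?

Yes

A breadth-first search from Eli visits Eli, Dee, Ben, Rae, Ned, Leo, Gus, Ivy, Ava, Hal, Jae, Wes — all 12 vertices — so the graph is connected.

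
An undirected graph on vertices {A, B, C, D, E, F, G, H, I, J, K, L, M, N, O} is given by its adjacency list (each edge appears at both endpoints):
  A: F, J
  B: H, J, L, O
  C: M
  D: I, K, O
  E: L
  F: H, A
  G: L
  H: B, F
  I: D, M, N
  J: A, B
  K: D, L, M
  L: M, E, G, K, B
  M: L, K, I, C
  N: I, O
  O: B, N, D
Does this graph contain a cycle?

The graph has 15 vertices, 19 edges, and 1 connected component.
Since 19 > 15 - 1, a cycle must exist; for instance L-M-K-L.

Yes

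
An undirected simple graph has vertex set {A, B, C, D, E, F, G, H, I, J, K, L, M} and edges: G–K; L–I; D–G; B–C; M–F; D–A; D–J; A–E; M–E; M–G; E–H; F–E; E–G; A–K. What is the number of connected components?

3

Component: {B, C}
Component: {I, L}
Component: {A, D, E, F, G, H, J, K, M}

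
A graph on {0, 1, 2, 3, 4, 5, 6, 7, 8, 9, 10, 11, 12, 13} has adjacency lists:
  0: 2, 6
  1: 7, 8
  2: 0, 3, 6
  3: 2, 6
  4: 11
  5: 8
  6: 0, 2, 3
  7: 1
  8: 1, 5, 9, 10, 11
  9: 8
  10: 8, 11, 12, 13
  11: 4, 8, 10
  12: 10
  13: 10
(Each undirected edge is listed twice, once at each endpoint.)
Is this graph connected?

Component: {0, 2, 3, 6}
Component: {1, 4, 5, 7, 8, 9, 10, 11, 12, 13}
There are 2 separate components, so the graph is not connected.

No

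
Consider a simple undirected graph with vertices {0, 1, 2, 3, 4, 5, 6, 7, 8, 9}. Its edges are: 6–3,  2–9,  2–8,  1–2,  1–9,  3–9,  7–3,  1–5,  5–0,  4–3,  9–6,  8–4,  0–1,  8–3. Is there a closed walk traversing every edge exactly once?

Degrees: 0:2, 1:4, 2:3, 3:5, 4:2, 5:2, 6:2, 7:1, 8:3, 9:4
Vertices with odd degree: 2, 3, 7, 8. An Eulerian circuit requires all degrees even.

No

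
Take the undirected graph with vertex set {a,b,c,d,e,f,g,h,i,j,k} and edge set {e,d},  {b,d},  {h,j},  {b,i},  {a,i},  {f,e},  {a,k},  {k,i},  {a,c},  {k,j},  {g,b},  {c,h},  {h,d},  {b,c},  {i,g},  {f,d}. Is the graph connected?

A breadth-first search from a visits a, k, c, i, j, b, h, g, d, f, e — all 11 vertices — so the graph is connected.

Yes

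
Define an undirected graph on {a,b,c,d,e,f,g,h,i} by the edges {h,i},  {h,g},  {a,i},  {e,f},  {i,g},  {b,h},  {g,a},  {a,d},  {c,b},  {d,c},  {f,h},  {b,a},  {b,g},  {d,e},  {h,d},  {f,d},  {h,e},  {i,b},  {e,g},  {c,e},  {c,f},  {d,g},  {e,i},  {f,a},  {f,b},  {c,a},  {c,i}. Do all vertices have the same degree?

Degrees: a:6, b:6, c:6, d:6, e:6, f:6, g:6, h:6, i:6
Every vertex has degree 6, so the graph is 6-regular.

Yes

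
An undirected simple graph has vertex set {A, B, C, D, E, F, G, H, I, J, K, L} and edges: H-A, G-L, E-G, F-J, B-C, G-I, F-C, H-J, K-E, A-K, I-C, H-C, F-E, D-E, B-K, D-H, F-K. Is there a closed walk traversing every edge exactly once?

No

Degrees: A:2, B:2, C:4, D:2, E:4, F:4, G:3, H:4, I:2, J:2, K:4, L:1
G, L have odd degree; an Eulerian circuit needs every degree to be even, so none exists.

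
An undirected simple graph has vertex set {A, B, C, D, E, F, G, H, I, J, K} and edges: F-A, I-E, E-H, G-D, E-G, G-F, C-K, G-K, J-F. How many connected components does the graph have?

Component: {B}
Component: {A, C, D, E, F, G, H, I, J, K}

2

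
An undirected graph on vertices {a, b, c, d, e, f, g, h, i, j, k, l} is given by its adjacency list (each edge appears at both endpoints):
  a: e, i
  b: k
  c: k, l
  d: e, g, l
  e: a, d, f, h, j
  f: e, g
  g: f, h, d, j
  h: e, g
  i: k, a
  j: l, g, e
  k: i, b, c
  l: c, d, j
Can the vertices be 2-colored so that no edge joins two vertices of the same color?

No

The cycle c-k-i-a-e-d-l-c has length 7, which is odd, so the graph is not bipartite.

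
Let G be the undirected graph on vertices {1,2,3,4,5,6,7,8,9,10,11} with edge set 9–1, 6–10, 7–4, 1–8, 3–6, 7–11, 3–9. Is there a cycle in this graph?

No

The graph has 11 vertices, 7 edges, and 4 connected components.
Since 7 = 11 - 4, the graph is a forest and contains no cycle.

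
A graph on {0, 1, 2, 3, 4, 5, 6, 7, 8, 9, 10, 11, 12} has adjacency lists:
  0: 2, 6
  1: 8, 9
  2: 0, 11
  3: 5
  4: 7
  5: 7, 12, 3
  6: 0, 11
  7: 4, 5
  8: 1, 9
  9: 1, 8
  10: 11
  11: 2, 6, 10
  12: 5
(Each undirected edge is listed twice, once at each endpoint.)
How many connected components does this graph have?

Component: {1, 8, 9}
Component: {0, 2, 6, 10, 11}
Component: {3, 4, 5, 7, 12}

3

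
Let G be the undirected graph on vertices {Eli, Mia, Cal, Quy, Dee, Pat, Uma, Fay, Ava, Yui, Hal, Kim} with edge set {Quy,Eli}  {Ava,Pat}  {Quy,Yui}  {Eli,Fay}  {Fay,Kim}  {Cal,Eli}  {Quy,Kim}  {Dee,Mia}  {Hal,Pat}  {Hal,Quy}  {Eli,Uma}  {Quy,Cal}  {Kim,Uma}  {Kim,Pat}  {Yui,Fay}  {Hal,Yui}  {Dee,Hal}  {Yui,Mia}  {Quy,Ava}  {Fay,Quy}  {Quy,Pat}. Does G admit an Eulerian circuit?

Yes

Degrees: Eli:4, Mia:2, Cal:2, Quy:8, Dee:2, Pat:4, Uma:2, Fay:4, Ava:2, Yui:4, Hal:4, Kim:4
All degrees are even and the non-isolated vertices are connected — an Eulerian circuit exists.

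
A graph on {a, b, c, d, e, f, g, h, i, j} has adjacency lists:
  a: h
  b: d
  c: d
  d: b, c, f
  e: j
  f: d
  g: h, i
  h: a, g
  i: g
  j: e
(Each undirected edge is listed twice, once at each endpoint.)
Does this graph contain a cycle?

The graph has 10 vertices, 7 edges, and 3 connected components.
Since 7 = 10 - 3, the graph is a forest and contains no cycle.

No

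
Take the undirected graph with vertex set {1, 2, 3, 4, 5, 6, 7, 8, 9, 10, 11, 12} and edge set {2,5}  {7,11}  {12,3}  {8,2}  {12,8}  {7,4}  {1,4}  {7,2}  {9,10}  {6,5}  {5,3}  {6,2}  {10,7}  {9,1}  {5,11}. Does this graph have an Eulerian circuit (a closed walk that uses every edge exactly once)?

Degrees: 1:2, 2:4, 3:2, 4:2, 5:4, 6:2, 7:4, 8:2, 9:2, 10:2, 11:2, 12:2
Every vertex has even degree and the edges form a single connected piece, so an Eulerian circuit exists.

Yes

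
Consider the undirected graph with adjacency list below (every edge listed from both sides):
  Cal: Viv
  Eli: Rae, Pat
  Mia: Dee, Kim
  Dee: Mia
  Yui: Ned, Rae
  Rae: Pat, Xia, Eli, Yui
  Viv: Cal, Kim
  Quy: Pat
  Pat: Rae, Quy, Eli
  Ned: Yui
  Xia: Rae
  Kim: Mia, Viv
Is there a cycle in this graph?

The graph has 12 vertices, 11 edges, and 2 connected components.
Since 11 > 12 - 2, a cycle must exist; for instance Eli-Rae-Pat-Eli.

Yes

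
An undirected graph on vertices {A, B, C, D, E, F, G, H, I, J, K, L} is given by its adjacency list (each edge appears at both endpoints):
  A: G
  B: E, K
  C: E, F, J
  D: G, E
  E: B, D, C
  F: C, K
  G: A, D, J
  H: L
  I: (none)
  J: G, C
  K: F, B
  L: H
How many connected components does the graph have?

Component: {I}
Component: {H, L}
Component: {A, B, C, D, E, F, G, J, K}

3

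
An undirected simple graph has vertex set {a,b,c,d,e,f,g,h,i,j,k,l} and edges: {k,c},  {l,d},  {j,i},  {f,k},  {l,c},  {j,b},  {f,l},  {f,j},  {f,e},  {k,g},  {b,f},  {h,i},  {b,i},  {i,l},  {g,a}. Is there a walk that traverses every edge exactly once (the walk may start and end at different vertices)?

Degrees: a:1, b:3, c:2, d:1, e:1, f:5, g:2, h:1, i:4, j:3, k:3, l:4
Odd-degree vertices: a, b, d, e, f, h, j, k (8 total).
An Eulerian trail requires 0 or 2 odd-degree vertices; here there are 8.

No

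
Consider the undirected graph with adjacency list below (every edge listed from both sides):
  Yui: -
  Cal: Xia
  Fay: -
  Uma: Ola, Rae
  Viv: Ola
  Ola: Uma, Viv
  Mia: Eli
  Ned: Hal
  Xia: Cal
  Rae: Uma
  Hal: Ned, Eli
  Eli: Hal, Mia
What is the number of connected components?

Component: {Yui}
Component: {Fay}
Component: {Cal, Xia}
Component: {Uma, Viv, Ola, Rae}
Component: {Mia, Ned, Hal, Eli}

5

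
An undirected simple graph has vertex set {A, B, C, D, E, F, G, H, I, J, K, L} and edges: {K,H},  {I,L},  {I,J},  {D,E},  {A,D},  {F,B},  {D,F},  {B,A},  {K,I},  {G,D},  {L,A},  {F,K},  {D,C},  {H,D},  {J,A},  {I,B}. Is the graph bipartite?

Yes

A valid 2-coloring puts {B, D, J, K, L} on one side and {A, C, E, F, G, H, I} on the other; every edge crosses between the two sides.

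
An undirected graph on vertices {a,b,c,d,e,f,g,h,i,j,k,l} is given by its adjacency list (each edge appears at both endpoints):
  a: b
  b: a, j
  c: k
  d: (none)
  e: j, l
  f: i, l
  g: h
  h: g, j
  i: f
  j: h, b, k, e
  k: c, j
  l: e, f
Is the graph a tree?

|V| = 12, |E| = 10.
It is not connected, so it is not a tree.

No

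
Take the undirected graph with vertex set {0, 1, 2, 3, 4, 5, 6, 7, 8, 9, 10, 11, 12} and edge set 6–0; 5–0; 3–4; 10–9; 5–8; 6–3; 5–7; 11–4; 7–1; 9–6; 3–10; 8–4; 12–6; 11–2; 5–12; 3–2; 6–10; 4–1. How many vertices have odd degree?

Degrees: 0:2, 1:2, 2:2, 3:4, 4:4, 5:4, 6:5, 7:2, 8:2, 9:2, 10:3, 11:2, 12:2
Odd-degree vertices: 6, 10.

2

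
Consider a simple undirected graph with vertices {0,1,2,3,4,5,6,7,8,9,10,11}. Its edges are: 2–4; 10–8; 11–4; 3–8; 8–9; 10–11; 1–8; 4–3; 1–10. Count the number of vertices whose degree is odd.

Degrees: 0:0, 1:2, 2:1, 3:2, 4:3, 5:0, 6:0, 7:0, 8:4, 9:1, 10:3, 11:2
Odd-degree vertices: 2, 4, 9, 10.

4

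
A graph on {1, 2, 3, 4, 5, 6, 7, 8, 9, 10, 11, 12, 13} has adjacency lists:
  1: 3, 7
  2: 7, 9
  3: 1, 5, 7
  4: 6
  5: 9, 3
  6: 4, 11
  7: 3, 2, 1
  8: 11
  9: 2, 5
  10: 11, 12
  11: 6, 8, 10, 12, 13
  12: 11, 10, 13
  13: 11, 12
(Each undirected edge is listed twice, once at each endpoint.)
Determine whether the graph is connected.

No

Component: {1, 2, 3, 5, 7, 9}
Component: {4, 6, 8, 10, 11, 12, 13}
No edge joins these 2 groups, so the graph is disconnected.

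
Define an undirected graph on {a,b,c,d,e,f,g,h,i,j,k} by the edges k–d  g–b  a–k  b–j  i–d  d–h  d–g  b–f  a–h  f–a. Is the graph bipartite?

Color {c, e, f, g, h, i, j, k} black and {a, b, d} white. No edge joins two same-colored vertices, so the graph is bipartite.

Yes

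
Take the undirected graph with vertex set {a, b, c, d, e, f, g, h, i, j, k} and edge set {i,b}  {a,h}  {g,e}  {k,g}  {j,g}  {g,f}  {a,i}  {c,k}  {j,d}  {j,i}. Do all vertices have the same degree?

Degrees: a:2, b:1, c:1, d:1, e:1, f:1, g:4, h:1, i:3, j:3, k:2
Vertex b has degree 1 while g has degree 4, so the graph is not regular.

No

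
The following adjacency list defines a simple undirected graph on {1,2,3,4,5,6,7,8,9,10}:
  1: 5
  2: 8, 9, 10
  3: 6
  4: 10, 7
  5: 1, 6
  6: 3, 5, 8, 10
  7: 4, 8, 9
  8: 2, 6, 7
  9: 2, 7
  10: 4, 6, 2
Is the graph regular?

No

Degrees: 1:1, 2:3, 3:1, 4:2, 5:2, 6:4, 7:3, 8:3, 9:2, 10:3
Vertex 1 has degree 1 while 6 has degree 4, so the graph is not regular.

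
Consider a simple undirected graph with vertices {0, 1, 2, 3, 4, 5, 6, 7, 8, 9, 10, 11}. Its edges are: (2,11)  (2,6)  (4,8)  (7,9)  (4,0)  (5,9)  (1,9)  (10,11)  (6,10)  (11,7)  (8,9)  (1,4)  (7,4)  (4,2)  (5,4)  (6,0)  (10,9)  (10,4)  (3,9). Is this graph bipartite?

A valid 2-coloring puts {4, 6, 9, 11} on one side and {0, 1, 2, 3, 5, 7, 8, 10} on the other; every edge crosses between the two sides.

Yes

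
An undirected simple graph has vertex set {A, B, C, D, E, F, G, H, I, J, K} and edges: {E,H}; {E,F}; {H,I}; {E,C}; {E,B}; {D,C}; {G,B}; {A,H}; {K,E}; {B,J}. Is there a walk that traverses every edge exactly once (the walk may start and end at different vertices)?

No

Degrees: A:1, B:3, C:2, D:1, E:5, F:1, G:1, H:3, I:1, J:1, K:1
Odd-degree vertices: A, B, D, E, F, G, H, I, J, K (10 total).
An Eulerian trail requires 0 or 2 odd-degree vertices; here there are 10.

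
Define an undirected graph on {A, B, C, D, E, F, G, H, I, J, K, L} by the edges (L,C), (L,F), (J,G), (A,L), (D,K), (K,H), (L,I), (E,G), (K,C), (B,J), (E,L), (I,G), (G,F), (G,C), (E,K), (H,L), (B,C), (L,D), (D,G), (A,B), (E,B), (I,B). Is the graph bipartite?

Yes

Color {B, G, K, L} black and {A, C, D, E, F, H, I, J} white. No edge joins two same-colored vertices, so the graph is bipartite.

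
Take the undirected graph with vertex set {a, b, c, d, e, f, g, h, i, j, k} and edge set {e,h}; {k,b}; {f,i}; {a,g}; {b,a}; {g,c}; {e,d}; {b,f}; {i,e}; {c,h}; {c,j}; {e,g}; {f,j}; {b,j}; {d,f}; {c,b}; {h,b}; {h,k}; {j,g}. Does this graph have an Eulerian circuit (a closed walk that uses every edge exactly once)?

Yes

Degrees: a:2, b:6, c:4, d:2, e:4, f:4, g:4, h:4, i:2, j:4, k:2
Every vertex has even degree and the edges form a single connected piece, so an Eulerian circuit exists.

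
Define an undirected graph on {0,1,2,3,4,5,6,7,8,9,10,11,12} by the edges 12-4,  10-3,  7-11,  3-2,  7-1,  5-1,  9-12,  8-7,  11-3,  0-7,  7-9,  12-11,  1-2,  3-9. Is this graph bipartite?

The cycle 3-2-1-7-9-3 has length 5, which is odd, so the graph is not bipartite.

No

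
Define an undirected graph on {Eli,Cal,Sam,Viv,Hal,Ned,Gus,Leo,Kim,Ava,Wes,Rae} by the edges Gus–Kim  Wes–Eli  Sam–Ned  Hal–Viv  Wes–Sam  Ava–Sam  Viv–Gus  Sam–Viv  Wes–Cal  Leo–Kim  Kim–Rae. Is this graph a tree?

|V| = 12, |E| = 11.
It is connected with exactly 11 edges, hence acyclic — it is a tree.

Yes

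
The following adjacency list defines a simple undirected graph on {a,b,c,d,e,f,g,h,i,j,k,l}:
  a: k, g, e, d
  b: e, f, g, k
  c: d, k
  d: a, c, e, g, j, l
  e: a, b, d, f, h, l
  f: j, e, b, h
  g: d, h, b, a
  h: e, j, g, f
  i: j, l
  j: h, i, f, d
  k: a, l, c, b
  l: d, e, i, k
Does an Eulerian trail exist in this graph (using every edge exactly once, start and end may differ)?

Degrees: a:4, b:4, c:2, d:6, e:6, f:4, g:4, h:4, i:2, j:4, k:4, l:4
Odd-degree vertices: none (0 total).
The non-isolated vertices are connected and exactly 0 have odd degree, so an Eulerian trail exists.

Yes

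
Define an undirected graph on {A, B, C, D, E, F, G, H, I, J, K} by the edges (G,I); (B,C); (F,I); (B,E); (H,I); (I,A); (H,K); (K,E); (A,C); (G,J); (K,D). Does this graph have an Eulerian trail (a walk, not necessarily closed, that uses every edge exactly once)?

No

Degrees: A:2, B:2, C:2, D:1, E:2, F:1, G:2, H:2, I:4, J:1, K:3
Odd-degree vertices: D, F, J, K (4 total).
With 4 odd-degree vertices (more than two), no single trail can use every edge.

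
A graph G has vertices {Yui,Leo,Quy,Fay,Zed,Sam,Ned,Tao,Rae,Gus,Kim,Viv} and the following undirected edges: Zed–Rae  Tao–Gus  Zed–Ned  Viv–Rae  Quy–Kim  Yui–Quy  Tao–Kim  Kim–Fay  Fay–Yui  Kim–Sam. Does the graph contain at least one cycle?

|V| = 12, |E| = 10, number of components = 3.
One cycle is Yui-Quy-Kim-Fay-Yui.

Yes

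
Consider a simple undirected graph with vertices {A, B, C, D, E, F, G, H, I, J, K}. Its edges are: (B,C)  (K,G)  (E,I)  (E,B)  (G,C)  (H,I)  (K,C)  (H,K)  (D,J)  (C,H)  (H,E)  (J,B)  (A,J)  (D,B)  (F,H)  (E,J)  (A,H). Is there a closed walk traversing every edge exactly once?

No

Degrees: A:2, B:4, C:4, D:2, E:4, F:1, G:2, H:6, I:2, J:4, K:3
Vertices with odd degree: F, K. An Eulerian circuit requires all degrees even.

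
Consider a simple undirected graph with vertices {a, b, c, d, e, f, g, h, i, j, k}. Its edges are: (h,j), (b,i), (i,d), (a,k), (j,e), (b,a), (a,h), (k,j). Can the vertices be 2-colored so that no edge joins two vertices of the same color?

Yes

A valid 2-coloring puts {b, c, d, e, f, g, h, k} on one side and {a, i, j} on the other; every edge crosses between the two sides.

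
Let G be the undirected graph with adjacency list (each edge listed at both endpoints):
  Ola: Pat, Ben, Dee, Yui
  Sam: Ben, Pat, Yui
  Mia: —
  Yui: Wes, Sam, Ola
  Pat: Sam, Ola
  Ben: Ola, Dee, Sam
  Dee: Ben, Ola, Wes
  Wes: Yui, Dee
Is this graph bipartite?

Ola-Ben-Dee-Ola is an odd cycle (length 3), and a bipartite graph can contain only even cycles.

No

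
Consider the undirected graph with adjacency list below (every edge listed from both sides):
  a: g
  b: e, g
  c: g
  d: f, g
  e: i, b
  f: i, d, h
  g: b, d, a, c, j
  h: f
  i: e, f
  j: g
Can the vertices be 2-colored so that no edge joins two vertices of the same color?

A valid 2-coloring puts {e, f, g} on one side and {a, b, c, d, h, i, j} on the other; every edge crosses between the two sides.

Yes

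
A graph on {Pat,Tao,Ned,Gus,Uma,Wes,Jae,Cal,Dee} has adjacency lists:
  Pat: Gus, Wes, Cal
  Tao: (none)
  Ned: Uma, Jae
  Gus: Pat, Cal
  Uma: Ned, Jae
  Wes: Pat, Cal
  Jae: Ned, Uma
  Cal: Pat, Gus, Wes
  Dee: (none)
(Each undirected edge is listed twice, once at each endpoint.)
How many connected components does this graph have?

4

Component: {Tao}
Component: {Dee}
Component: {Ned, Uma, Jae}
Component: {Pat, Gus, Wes, Cal}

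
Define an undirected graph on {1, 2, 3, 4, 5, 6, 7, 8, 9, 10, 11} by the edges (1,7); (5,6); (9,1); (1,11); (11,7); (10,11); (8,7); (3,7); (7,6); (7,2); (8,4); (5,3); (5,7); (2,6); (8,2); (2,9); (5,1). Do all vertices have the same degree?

No

Degrees: 1:4, 2:4, 3:2, 4:1, 5:4, 6:3, 7:7, 8:3, 9:2, 10:1, 11:3
Degrees are not all equal (e.g. deg(4)=1 but deg(7)=7); not regular.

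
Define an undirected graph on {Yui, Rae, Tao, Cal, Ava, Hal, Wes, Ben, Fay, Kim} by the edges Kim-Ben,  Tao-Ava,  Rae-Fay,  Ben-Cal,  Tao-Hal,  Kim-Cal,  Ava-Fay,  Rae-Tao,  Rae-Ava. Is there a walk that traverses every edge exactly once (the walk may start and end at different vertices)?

Degrees: Yui:0, Rae:3, Tao:3, Cal:2, Ava:3, Hal:1, Wes:0, Ben:2, Fay:2, Kim:2
Odd-degree vertices: Rae, Tao, Ava, Hal (4 total).
With 4 odd-degree vertices (more than two), no single trail can use every edge.

No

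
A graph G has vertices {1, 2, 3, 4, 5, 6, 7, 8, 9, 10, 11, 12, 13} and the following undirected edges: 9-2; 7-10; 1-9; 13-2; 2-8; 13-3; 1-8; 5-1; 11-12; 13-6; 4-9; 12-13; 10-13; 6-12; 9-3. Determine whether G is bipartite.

No

The cycle 12-6-13-12 has length 3, which is odd, so the graph is not bipartite.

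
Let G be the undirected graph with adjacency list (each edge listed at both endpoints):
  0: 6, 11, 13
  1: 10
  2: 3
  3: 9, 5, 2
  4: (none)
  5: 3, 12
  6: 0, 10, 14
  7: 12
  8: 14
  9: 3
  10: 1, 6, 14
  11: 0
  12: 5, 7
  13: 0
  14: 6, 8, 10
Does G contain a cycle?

Yes

|V| = 15, |E| = 13, number of components = 3.
Since 13 > 15 - 3, a cycle must exist; for instance 6-10-14-6.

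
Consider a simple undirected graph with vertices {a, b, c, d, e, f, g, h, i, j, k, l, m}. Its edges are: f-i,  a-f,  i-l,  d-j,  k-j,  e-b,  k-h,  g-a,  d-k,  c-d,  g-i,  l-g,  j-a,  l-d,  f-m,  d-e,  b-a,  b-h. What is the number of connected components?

Component: {a, b, c, d, e, f, g, h, i, j, k, l, m}

1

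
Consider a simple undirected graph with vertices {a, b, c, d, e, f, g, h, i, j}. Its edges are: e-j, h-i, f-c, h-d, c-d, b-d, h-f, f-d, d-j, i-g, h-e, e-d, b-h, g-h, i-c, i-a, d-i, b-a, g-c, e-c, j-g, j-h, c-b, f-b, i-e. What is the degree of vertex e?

5

Neighbors of e: c, d, h, i, j.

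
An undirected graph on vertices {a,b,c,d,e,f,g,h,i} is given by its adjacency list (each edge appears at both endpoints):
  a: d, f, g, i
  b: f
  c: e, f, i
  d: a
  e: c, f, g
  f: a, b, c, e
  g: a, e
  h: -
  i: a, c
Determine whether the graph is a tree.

No

The graph has 9 vertices and 10 edges.
It is not connected, so it is not a tree.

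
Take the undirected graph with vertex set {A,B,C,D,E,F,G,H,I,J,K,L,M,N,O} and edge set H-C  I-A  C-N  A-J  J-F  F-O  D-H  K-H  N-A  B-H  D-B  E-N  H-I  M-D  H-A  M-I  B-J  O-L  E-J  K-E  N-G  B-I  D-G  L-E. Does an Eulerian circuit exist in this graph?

Degrees: A:4, B:4, C:2, D:4, E:4, F:2, G:2, H:6, I:4, J:4, K:2, L:2, M:2, N:4, O:2
All degrees are even and the non-isolated vertices are connected — an Eulerian circuit exists.

Yes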